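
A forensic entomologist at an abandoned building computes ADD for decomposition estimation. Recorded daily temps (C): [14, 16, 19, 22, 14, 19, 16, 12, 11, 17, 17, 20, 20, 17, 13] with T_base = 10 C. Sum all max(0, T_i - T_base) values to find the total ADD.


Computing ADD day by day:
Day 1: max(0, 14 - 10) = 4
Day 2: max(0, 16 - 10) = 6
Day 3: max(0, 19 - 10) = 9
Day 4: max(0, 22 - 10) = 12
Day 5: max(0, 14 - 10) = 4
Day 6: max(0, 19 - 10) = 9
Day 7: max(0, 16 - 10) = 6
Day 8: max(0, 12 - 10) = 2
Day 9: max(0, 11 - 10) = 1
Day 10: max(0, 17 - 10) = 7
Day 11: max(0, 17 - 10) = 7
Day 12: max(0, 20 - 10) = 10
Day 13: max(0, 20 - 10) = 10
Day 14: max(0, 17 - 10) = 7
Day 15: max(0, 13 - 10) = 3
Total ADD = 97

97


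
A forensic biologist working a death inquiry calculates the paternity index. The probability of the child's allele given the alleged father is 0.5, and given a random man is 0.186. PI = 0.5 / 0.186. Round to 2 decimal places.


Paternity Index calculation:
PI = P(allele|father) / P(allele|random)
PI = 0.5 / 0.186
PI = 2.69

2.69


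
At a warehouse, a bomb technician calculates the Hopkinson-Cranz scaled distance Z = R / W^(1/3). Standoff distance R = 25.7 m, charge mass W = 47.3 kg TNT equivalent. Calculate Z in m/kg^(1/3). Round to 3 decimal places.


Scaled distance calculation:
W^(1/3) = 47.3^(1/3) = 3.616488
Z = R / W^(1/3) = 25.7 / 3.616488
Z = 7.106 m/kg^(1/3)

7.106


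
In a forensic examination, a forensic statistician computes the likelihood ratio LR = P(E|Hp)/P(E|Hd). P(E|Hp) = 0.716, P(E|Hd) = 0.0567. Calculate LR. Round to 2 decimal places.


Likelihood ratio calculation:
LR = P(E|Hp) / P(E|Hd)
LR = 0.716 / 0.0567
LR = 12.63

12.63


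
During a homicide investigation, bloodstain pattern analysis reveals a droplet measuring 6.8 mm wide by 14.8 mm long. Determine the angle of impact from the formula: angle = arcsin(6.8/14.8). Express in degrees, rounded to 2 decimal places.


Blood spatter impact angle calculation:
width / length = 6.8 / 14.8 = 0.459459
angle = arcsin(0.459459)
angle = 27.35 degrees

27.35


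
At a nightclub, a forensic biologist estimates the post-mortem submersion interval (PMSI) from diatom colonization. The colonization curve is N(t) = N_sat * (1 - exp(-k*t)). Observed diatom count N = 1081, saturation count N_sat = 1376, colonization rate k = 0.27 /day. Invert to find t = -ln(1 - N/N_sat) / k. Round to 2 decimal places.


PMSI from diatom colonization curve:
N / N_sat = 1081 / 1376 = 0.78561
1 - N/N_sat = 0.21439
ln(1 - N/N_sat) = -1.539958
t = -ln(1 - N/N_sat) / k = -(-1.539958) / 0.27 = 5.70 days

5.70


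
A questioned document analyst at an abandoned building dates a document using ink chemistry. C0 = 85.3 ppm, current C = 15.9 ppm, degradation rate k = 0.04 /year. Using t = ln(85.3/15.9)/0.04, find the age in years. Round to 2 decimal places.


Document age estimation:
C0/C = 85.3 / 15.9 = 5.36478
ln(C0/C) = 1.679855
t = 1.679855 / 0.04 = 42.00 years

42.00


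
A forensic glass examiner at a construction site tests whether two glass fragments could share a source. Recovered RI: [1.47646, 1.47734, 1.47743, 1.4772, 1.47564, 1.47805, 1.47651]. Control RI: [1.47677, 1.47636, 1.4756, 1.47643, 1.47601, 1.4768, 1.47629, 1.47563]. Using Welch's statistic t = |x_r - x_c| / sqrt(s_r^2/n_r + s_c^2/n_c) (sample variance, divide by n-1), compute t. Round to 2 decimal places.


Welch's t-criterion for glass RI comparison:
Recovered mean = sum / n_r = 10.33863 / 7 = 1.4769471
Control mean = sum / n_c = 11.80989 / 8 = 1.4762362
Recovered sample variance s_r^2 = 6.34124e-07
Control sample variance s_c^2 = 2.11712e-07
Welch SE (unpooled) = sqrt(s_r^2/n_r + s_c^2/n_c) = sqrt(9.05891e-08 + 2.64641e-08) = sqrt(1.17053e-07) = 0.00034213
|mean_r - mean_c| = 0.000710893
t = 0.000710893 / 0.00034213 = 2.08

2.08


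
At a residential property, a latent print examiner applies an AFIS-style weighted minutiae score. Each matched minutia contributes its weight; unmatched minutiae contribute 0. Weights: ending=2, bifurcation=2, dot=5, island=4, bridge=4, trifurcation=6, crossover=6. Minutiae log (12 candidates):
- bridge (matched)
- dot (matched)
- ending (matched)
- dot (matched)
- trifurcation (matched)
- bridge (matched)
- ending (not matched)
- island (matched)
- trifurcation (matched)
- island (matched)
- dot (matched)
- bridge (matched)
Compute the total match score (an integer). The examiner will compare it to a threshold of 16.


Weighted minutiae match score:
  bridge: matched, +4 (running total 4)
  dot: matched, +5 (running total 9)
  ending: matched, +2 (running total 11)
  dot: matched, +5 (running total 16)
  trifurcation: matched, +6 (running total 22)
  bridge: matched, +4 (running total 26)
  ending: not matched, +0
  island: matched, +4 (running total 30)
  trifurcation: matched, +6 (running total 36)
  island: matched, +4 (running total 40)
  dot: matched, +5 (running total 45)
  bridge: matched, +4 (running total 49)
Total score = 49
Threshold = 16; verdict = identification

49


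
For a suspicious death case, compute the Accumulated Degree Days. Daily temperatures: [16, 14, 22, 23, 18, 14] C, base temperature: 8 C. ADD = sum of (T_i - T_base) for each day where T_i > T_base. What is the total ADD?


Computing ADD day by day:
Day 1: max(0, 16 - 8) = 8
Day 2: max(0, 14 - 8) = 6
Day 3: max(0, 22 - 8) = 14
Day 4: max(0, 23 - 8) = 15
Day 5: max(0, 18 - 8) = 10
Day 6: max(0, 14 - 8) = 6
Total ADD = 59

59


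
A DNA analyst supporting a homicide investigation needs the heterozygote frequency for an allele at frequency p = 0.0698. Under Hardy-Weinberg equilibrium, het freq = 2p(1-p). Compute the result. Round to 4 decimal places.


Hardy-Weinberg heterozygote frequency:
q = 1 - p = 1 - 0.0698 = 0.9302
2pq = 2 * 0.0698 * 0.9302 = 0.1299

0.1299


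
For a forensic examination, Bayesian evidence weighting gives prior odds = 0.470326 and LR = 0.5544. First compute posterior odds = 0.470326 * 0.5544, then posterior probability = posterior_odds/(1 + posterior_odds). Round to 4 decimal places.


Bayesian evidence evaluation:
Posterior odds = prior_odds * LR = 0.470326 * 0.5544 = 0.2607487
Posterior probability = posterior_odds / (1 + posterior_odds)
= 0.2607487 / (1 + 0.2607487)
= 0.2607487 / 1.2607487
= 0.2068

0.2068


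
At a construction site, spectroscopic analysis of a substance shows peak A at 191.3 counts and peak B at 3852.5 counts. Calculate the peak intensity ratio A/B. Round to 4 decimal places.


Spectral peak ratio:
Peak A = 191.3 counts
Peak B = 3852.5 counts
Ratio = 191.3 / 3852.5 = 0.0497

0.0497


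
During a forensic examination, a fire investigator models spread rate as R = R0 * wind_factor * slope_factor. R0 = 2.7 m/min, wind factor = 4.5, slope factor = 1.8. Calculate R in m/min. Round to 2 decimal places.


Fire spread rate calculation:
R = R0 * wind_factor * slope_factor
= 2.7 * 4.5 * 1.8
= 12.15 * 1.8
= 21.87 m/min

21.87


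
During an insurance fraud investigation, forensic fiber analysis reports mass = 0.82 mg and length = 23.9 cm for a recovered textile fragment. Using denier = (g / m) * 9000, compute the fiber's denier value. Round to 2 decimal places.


Denier calculation:
Mass in grams = 0.82 mg / 1000 = 0.00082 g
Length in meters = 23.9 cm / 100 = 0.239 m
Linear density = mass / length = 0.00082 / 0.239 = 0.00343096 g/m
Denier = (g/m) * 9000 = 0.00343096 * 9000 = 30.88

30.88


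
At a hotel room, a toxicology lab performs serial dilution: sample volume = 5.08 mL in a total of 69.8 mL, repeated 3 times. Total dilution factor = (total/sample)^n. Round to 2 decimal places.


Dilution factor calculation:
Single dilution = V_total / V_sample = 69.8 / 5.08 ≈ 13.740157
Number of dilutions = 3
Total DF = (69.8 / 5.08)^3 (full precision, rounded at the end) = 2594.03

2594.03


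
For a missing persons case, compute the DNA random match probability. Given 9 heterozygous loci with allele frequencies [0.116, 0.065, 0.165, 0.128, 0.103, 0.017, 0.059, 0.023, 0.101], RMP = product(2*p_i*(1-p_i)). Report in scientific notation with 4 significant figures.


Computing RMP for 9 loci:
Locus 1: 2 * 0.116 * 0.884 = 0.205088
Locus 2: 2 * 0.065 * 0.935 = 0.12155
Locus 3: 2 * 0.165 * 0.835 = 0.27555
Locus 4: 2 * 0.128 * 0.872 = 0.223232
Locus 5: 2 * 0.103 * 0.897 = 0.184782
Locus 6: 2 * 0.017 * 0.983 = 0.033422
Locus 7: 2 * 0.059 * 0.941 = 0.111038
Locus 8: 2 * 0.023 * 0.977 = 0.044942
Locus 9: 2 * 0.101 * 0.899 = 0.181598
RMP = 8.582e-09

8.582e-09


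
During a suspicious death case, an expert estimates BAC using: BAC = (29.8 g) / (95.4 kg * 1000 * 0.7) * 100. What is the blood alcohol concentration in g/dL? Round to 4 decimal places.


Applying the Widmark formula:
BAC = (dose_g / (body_wt * 1000 * r)) * 100
Denominator = 95.4 * 1000 * 0.7 = 66780
BAC = (29.8 / 66780) * 100
BAC = 0.0446 g/dL

0.0446


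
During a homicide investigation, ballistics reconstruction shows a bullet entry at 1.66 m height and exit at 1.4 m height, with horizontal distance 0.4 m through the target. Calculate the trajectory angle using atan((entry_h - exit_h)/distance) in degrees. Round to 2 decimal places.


Bullet trajectory angle:
Height difference = 1.66 - 1.4 = 0.26 m
angle = atan(0.26 / 0.4)
angle = atan(0.65)
angle = 33.02 degrees

33.02


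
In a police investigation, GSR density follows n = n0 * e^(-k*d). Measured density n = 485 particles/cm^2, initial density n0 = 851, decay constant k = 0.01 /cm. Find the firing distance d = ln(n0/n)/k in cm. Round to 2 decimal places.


GSR distance calculation:
n0/n = 851 / 485 = 1.754639
ln(n0/n) = 0.562263
d = 0.562263 / 0.01 = 56.23 cm

56.23


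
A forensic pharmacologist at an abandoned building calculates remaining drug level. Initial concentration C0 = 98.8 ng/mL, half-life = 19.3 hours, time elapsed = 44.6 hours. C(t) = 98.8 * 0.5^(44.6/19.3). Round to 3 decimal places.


Drug concentration decay:
Number of half-lives = t / t_half = 44.6 / 19.3 = 2.310881
Decay factor = 0.5^2.310881 = 0.20153733
C(t) = 98.8 * 0.20153733 = 19.912 ng/mL

19.912


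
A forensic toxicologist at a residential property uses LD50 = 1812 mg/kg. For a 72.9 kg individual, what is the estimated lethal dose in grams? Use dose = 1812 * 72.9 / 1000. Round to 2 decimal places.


Lethal dose calculation:
Lethal dose = LD50 * body_weight / 1000
= 1812 * 72.9 / 1000
= 132094.8 / 1000
= 132.09 g

132.09


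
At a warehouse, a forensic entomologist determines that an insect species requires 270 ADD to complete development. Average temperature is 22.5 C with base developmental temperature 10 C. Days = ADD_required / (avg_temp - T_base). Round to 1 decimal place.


Insect development time:
Effective temperature = avg_temp - T_base = 22.5 - 10 = 12.5 C
Days = ADD / effective_temp = 270 / 12.5 = 21.6 days

21.6


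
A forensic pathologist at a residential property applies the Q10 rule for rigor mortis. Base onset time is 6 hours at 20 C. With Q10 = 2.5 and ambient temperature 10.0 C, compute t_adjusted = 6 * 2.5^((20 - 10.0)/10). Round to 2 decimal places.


Rigor mortis time adjustment:
Exponent = (T_ref - T_actual) / 10 = (20 - 10.0) / 10 = 1
Q10 factor = 2.5^1 = 2.5
t_adjusted = 6 * 2.5 = 15.00 hours

15.00


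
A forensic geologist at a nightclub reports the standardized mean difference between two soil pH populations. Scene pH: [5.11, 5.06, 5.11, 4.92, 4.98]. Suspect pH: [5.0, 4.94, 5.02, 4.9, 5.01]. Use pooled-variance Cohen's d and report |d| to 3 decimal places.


Pooled-variance Cohen's d for soil pH comparison:
Scene mean = 25.18 / 5 = 5.036
Suspect mean = 24.87 / 5 = 4.974
Scene sample variance s_s^2 = 0.00703
Suspect sample variance s_c^2 = 0.00268
Pooled variance = ((n_s-1)*s_s^2 + (n_c-1)*s_c^2) / (n_s + n_c - 2) = 0.004855
Pooled SD = sqrt(0.004855) = 0.069678
Mean difference = 0.062
|d| = |0.062| / 0.069678 = 0.890

0.890


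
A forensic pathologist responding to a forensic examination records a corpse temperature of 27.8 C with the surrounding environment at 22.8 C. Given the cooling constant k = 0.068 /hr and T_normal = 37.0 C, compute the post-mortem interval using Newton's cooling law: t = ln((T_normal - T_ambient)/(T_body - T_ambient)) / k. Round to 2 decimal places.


Using Newton's law of cooling:
t = ln((T_normal - T_ambient) / (T_body - T_ambient)) / k
T_normal - T_ambient = 14.2
T_body - T_ambient = 5.0
Ratio = 2.84
ln(ratio) = 1.043804
t = 1.043804 / 0.068 = 15.35 hours

15.35


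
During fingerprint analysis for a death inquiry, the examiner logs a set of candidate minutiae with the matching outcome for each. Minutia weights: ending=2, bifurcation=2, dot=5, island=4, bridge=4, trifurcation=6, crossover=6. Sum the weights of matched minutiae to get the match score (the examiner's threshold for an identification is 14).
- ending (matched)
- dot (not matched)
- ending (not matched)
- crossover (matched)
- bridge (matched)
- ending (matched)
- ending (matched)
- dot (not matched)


Weighted minutiae match score:
  ending: matched, +2 (running total 2)
  dot: not matched, +0
  ending: not matched, +0
  crossover: matched, +6 (running total 8)
  bridge: matched, +4 (running total 12)
  ending: matched, +2 (running total 14)
  ending: matched, +2 (running total 16)
  dot: not matched, +0
Total score = 16
Threshold = 14; verdict = identification

16


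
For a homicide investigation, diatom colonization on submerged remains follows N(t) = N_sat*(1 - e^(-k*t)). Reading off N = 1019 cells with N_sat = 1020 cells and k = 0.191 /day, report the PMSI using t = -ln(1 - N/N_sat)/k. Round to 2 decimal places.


PMSI from diatom colonization curve:
N / N_sat = 1019 / 1020 = 0.99902
1 - N/N_sat = 0.00098
ln(1 - N/N_sat) = -6.927958
t = -ln(1 - N/N_sat) / k = -(-6.927958) / 0.191 = 36.27 days

36.27


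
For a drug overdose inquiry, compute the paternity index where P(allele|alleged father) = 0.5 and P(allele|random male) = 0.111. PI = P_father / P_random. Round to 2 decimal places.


Paternity Index calculation:
PI = P(allele|father) / P(allele|random)
PI = 0.5 / 0.111
PI = 4.50

4.50


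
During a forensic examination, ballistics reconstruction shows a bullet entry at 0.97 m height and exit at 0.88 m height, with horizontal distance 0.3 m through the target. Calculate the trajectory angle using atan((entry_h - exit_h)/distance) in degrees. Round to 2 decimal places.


Bullet trajectory angle:
Height difference = 0.97 - 0.88 = 0.09 m
angle = atan(0.09 / 0.3)
angle = atan(0.3)
angle = 16.70 degrees

16.70


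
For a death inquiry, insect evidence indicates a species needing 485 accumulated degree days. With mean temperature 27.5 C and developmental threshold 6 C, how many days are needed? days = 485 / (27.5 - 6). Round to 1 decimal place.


Insect development time:
Effective temperature = avg_temp - T_base = 27.5 - 6 = 21.5 C
Days = ADD / effective_temp = 485 / 21.5 = 22.6 days

22.6


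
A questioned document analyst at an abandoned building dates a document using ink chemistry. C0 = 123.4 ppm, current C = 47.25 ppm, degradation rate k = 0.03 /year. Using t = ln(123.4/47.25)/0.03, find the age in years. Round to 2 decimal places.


Document age estimation:
C0/C = 123.4 / 47.25 = 2.61164
ln(C0/C) = 0.959978
t = 0.959978 / 0.03 = 32.00 years

32.00


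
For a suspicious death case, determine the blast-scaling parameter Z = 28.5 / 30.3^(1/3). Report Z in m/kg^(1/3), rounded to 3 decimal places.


Scaled distance calculation:
W^(1/3) = 30.3^(1/3) = 3.117556
Z = R / W^(1/3) = 28.5 / 3.117556
Z = 9.142 m/kg^(1/3)

9.142


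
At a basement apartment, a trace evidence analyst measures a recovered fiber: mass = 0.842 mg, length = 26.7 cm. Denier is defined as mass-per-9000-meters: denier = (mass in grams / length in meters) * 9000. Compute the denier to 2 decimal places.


Denier calculation:
Mass in grams = 0.842 mg / 1000 = 0.000842 g
Length in meters = 26.7 cm / 100 = 0.267 m
Linear density = mass / length = 0.000842 / 0.267 = 0.00315356 g/m
Denier = (g/m) * 9000 = 0.00315356 * 9000 = 28.38

28.38


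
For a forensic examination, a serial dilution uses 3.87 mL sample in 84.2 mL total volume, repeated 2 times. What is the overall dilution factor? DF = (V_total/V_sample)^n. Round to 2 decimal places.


Dilution factor calculation:
Single dilution = V_total / V_sample = 84.2 / 3.87 ≈ 21.757106
Number of dilutions = 2
Total DF = (84.2 / 3.87)^2 (full precision, rounded at the end) = 473.37

473.37


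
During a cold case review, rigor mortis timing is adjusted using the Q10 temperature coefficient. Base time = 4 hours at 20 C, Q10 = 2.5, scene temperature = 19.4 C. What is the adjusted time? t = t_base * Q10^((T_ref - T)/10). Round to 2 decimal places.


Rigor mortis time adjustment:
Exponent = (T_ref - T_actual) / 10 = (20 - 19.4) / 10 = 0.06
Q10 factor = 2.5^0.06 = 1.05652
t_adjusted = 4 * 1.05652 = 4.23 hours

4.23


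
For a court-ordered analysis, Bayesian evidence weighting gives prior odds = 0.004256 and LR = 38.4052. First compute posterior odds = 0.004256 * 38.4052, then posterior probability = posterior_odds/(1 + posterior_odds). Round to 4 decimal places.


Bayesian evidence evaluation:
Posterior odds = prior_odds * LR = 0.004256 * 38.4052 = 0.1634525
Posterior probability = posterior_odds / (1 + posterior_odds)
= 0.1634525 / (1 + 0.1634525)
= 0.1634525 / 1.1634525
= 0.1405

0.1405


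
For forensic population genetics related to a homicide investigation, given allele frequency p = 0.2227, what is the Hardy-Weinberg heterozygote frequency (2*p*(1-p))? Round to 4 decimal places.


Hardy-Weinberg heterozygote frequency:
q = 1 - p = 1 - 0.2227 = 0.7773
2pq = 2 * 0.2227 * 0.7773 = 0.3462

0.3462


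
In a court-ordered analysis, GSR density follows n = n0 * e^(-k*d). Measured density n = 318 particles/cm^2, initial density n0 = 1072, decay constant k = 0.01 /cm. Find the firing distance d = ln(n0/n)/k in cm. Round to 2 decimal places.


GSR distance calculation:
n0/n = 1072 / 318 = 3.371069
ln(n0/n) = 1.21523
d = 1.21523 / 0.01 = 121.52 cm

121.52


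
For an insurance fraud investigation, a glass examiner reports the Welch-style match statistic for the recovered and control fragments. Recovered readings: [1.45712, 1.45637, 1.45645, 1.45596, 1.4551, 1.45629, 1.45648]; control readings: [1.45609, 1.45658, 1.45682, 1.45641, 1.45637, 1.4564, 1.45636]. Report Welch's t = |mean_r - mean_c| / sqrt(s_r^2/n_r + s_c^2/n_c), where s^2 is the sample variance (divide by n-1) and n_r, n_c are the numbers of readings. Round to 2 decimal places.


Welch's t-criterion for glass RI comparison:
Recovered mean = sum / n_r = 10.19377 / 7 = 1.4562529
Control mean = sum / n_c = 10.19503 / 7 = 1.4564329
Recovered sample variance s_r^2 = 3.78724e-07
Control sample variance s_c^2 = 4.99905e-08
Welch SE (unpooled) = sqrt(s_r^2/n_r + s_c^2/n_c) = sqrt(5.41034e-08 + 7.1415e-09) = sqrt(6.12449e-08) = 0.000247477
|mean_r - mean_c| = 0.00018
t = 0.00018 / 0.000247477 = 0.73

0.73


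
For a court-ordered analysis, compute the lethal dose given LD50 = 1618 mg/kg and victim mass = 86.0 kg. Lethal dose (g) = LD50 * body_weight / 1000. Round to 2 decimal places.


Lethal dose calculation:
Lethal dose = LD50 * body_weight / 1000
= 1618 * 86.0 / 1000
= 139148 / 1000
= 139.15 g

139.15


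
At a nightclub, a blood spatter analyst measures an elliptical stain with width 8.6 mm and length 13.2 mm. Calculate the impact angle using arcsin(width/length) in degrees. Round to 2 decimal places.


Blood spatter impact angle calculation:
width / length = 8.6 / 13.2 = 0.651515
angle = arcsin(0.651515)
angle = 40.66 degrees

40.66


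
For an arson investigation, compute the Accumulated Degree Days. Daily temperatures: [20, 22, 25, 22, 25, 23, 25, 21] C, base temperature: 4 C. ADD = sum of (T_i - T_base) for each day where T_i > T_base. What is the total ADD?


Computing ADD day by day:
Day 1: max(0, 20 - 4) = 16
Day 2: max(0, 22 - 4) = 18
Day 3: max(0, 25 - 4) = 21
Day 4: max(0, 22 - 4) = 18
Day 5: max(0, 25 - 4) = 21
Day 6: max(0, 23 - 4) = 19
Day 7: max(0, 25 - 4) = 21
Day 8: max(0, 21 - 4) = 17
Total ADD = 151

151


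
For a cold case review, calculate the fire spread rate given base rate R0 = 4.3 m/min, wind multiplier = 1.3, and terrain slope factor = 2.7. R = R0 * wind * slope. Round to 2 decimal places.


Fire spread rate calculation:
R = R0 * wind_factor * slope_factor
= 4.3 * 1.3 * 2.7
= 5.59 * 2.7
= 15.09 m/min

15.09


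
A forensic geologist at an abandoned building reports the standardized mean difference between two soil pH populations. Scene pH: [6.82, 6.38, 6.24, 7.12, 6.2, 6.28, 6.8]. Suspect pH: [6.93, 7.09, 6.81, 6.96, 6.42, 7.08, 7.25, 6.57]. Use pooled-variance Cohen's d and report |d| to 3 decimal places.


Pooled-variance Cohen's d for soil pH comparison:
Scene mean = 45.84 / 7 = 6.548571
Suspect mean = 55.11 / 8 = 6.88875
Scene sample variance s_s^2 = 0.130114
Suspect sample variance s_c^2 = 0.077412
Pooled variance = ((n_s-1)*s_s^2 + (n_c-1)*s_c^2) / (n_s + n_c - 2) = 0.101736
Pooled SD = sqrt(0.101736) = 0.318961
Mean difference = -0.340179
|d| = |-0.340179| / 0.318961 = 1.067

1.067


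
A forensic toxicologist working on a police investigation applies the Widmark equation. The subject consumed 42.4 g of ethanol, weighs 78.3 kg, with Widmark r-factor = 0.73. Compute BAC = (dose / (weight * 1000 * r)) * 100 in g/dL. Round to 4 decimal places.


Applying the Widmark formula:
BAC = (dose_g / (body_wt * 1000 * r)) * 100
Denominator = 78.3 * 1000 * 0.73 = 57159
BAC = (42.4 / 57159) * 100
BAC = 0.0742 g/dL

0.0742


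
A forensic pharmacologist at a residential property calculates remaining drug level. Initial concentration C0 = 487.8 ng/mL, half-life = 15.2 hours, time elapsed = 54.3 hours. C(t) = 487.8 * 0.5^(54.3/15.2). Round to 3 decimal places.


Drug concentration decay:
Number of half-lives = t / t_half = 54.3 / 15.2 = 3.572368
Decay factor = 0.5^3.572368 = 0.084064
C(t) = 487.8 * 0.084064 = 41.006 ng/mL

41.006


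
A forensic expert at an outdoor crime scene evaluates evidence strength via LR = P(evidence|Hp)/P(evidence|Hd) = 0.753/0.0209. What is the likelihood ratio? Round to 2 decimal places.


Likelihood ratio calculation:
LR = P(E|Hp) / P(E|Hd)
LR = 0.753 / 0.0209
LR = 36.03

36.03


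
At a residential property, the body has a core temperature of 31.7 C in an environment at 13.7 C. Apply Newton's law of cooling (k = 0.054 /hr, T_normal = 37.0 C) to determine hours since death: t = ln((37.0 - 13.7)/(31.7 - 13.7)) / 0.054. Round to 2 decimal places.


Using Newton's law of cooling:
t = ln((T_normal - T_ambient) / (T_body - T_ambient)) / k
T_normal - T_ambient = 23.3
T_body - T_ambient = 18.0
Ratio = 1.294444
ln(ratio) = 0.258081
t = 0.258081 / 0.054 = 4.78 hours

4.78


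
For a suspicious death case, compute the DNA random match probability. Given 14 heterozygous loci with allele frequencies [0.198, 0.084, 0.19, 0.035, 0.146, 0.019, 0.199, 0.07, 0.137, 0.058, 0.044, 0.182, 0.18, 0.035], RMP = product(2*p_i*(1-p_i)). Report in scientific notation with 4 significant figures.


Computing RMP for 14 loci:
Locus 1: 2 * 0.198 * 0.802 = 0.317592
Locus 2: 2 * 0.084 * 0.916 = 0.153888
Locus 3: 2 * 0.19 * 0.81 = 0.3078
Locus 4: 2 * 0.035 * 0.965 = 0.06755
Locus 5: 2 * 0.146 * 0.854 = 0.249368
Locus 6: 2 * 0.019 * 0.981 = 0.037278
Locus 7: 2 * 0.199 * 0.801 = 0.318798
Locus 8: 2 * 0.07 * 0.93 = 0.1302
Locus 9: 2 * 0.137 * 0.863 = 0.236462
Locus 10: 2 * 0.058 * 0.942 = 0.109272
Locus 11: 2 * 0.044 * 0.956 = 0.084128
Locus 12: 2 * 0.182 * 0.818 = 0.297752
Locus 13: 2 * 0.18 * 0.82 = 0.2952
Locus 14: 2 * 0.035 * 0.965 = 0.06755
RMP = 5.061e-12

5.061e-12


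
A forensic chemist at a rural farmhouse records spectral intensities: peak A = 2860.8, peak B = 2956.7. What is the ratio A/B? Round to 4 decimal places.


Spectral peak ratio:
Peak A = 2860.8 counts
Peak B = 2956.7 counts
Ratio = 2860.8 / 2956.7 = 0.9676

0.9676


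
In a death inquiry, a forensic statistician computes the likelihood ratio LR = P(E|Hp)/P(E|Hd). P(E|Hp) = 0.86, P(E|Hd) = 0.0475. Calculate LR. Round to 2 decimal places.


Likelihood ratio calculation:
LR = P(E|Hp) / P(E|Hd)
LR = 0.86 / 0.0475
LR = 18.11

18.11


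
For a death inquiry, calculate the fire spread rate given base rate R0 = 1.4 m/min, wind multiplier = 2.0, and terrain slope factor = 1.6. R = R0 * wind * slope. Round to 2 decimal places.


Fire spread rate calculation:
R = R0 * wind_factor * slope_factor
= 1.4 * 2.0 * 1.6
= 2.8 * 1.6
= 4.48 m/min

4.48


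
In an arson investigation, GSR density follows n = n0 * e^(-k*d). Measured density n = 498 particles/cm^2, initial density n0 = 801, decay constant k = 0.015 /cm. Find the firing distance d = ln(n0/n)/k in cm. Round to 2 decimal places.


GSR distance calculation:
n0/n = 801 / 498 = 1.608434
ln(n0/n) = 0.475261
d = 0.475261 / 0.015 = 31.68 cm

31.68


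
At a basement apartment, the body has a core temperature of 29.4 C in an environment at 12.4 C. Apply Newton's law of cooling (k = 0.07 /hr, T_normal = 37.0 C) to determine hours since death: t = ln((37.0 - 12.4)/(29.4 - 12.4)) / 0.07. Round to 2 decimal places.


Using Newton's law of cooling:
t = ln((T_normal - T_ambient) / (T_body - T_ambient)) / k
T_normal - T_ambient = 24.6
T_body - T_ambient = 17.0
Ratio = 1.447059
ln(ratio) = 0.369533
t = 0.369533 / 0.07 = 5.28 hours

5.28


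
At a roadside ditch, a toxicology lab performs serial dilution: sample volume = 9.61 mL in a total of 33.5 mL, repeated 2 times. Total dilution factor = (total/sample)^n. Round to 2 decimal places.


Dilution factor calculation:
Single dilution = V_total / V_sample = 33.5 / 9.61 ≈ 3.485952
Number of dilutions = 2
Total DF = (33.5 / 9.61)^2 (full precision, rounded at the end) = 12.15

12.15


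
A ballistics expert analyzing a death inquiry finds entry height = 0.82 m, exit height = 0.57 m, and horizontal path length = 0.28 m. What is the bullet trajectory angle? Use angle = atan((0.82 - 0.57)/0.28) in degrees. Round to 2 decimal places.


Bullet trajectory angle:
Height difference = 0.82 - 0.57 = 0.25 m
angle = atan(0.25 / 0.28)
angle = atan(0.892857)
angle = 41.76 degrees

41.76


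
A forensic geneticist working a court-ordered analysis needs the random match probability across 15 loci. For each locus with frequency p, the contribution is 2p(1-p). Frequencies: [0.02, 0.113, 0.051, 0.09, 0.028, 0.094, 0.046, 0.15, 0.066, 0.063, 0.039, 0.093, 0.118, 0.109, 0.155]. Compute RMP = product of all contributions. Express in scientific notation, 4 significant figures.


Computing RMP for 15 loci:
Locus 1: 2 * 0.02 * 0.98 = 0.0392
Locus 2: 2 * 0.113 * 0.887 = 0.200462
Locus 3: 2 * 0.051 * 0.949 = 0.096798
Locus 4: 2 * 0.09 * 0.91 = 0.1638
Locus 5: 2 * 0.028 * 0.972 = 0.054432
Locus 6: 2 * 0.094 * 0.906 = 0.170328
Locus 7: 2 * 0.046 * 0.954 = 0.087768
Locus 8: 2 * 0.15 * 0.85 = 0.255
Locus 9: 2 * 0.066 * 0.934 = 0.123288
Locus 10: 2 * 0.063 * 0.937 = 0.118062
Locus 11: 2 * 0.039 * 0.961 = 0.074958
Locus 12: 2 * 0.093 * 0.907 = 0.168702
Locus 13: 2 * 0.118 * 0.882 = 0.208152
Locus 14: 2 * 0.109 * 0.891 = 0.194238
Locus 15: 2 * 0.155 * 0.845 = 0.26195
RMP = 5.040e-14

5.040e-14


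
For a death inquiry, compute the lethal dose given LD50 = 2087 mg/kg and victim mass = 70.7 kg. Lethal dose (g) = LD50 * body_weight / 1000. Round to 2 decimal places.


Lethal dose calculation:
Lethal dose = LD50 * body_weight / 1000
= 2087 * 70.7 / 1000
= 147550.9 / 1000
= 147.55 g

147.55


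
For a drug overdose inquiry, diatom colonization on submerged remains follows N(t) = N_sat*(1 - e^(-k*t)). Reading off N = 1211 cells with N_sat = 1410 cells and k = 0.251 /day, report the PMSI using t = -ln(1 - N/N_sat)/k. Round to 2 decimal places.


PMSI from diatom colonization curve:
N / N_sat = 1211 / 1410 = 0.858865
1 - N/N_sat = 0.141135
ln(1 - N/N_sat) = -1.958038
t = -ln(1 - N/N_sat) / k = -(-1.958038) / 0.251 = 7.80 days

7.80


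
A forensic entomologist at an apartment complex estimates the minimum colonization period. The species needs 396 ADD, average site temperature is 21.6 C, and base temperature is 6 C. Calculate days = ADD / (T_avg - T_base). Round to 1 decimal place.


Insect development time:
Effective temperature = avg_temp - T_base = 21.6 - 6 = 15.6 C
Days = ADD / effective_temp = 396 / 15.6 = 25.4 days

25.4


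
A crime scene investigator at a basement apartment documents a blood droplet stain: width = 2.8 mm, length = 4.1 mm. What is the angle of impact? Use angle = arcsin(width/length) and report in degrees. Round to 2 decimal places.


Blood spatter impact angle calculation:
width / length = 2.8 / 4.1 = 0.682927
angle = arcsin(0.682927)
angle = 43.07 degrees

43.07


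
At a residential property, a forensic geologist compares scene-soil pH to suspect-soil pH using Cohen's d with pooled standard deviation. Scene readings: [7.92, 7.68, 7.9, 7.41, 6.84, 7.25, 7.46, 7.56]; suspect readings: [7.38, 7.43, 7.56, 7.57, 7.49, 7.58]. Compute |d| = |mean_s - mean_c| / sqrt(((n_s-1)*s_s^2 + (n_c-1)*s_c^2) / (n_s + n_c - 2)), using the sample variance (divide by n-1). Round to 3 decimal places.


Pooled-variance Cohen's d for soil pH comparison:
Scene mean = 60.02 / 8 = 7.5025
Suspect mean = 45.01 / 6 = 7.501667
Scene sample variance s_s^2 = 0.125736
Suspect sample variance s_c^2 = 0.006857
Pooled variance = ((n_s-1)*s_s^2 + (n_c-1)*s_c^2) / (n_s + n_c - 2) = 0.076203
Pooled SD = sqrt(0.076203) = 0.276049
Mean difference = 0.000833
|d| = |0.000833| / 0.276049 = 0.003

0.003


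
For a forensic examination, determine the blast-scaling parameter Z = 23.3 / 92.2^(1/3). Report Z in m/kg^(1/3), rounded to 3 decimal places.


Scaled distance calculation:
W^(1/3) = 92.2^(1/3) = 4.517626
Z = R / W^(1/3) = 23.3 / 4.517626
Z = 5.158 m/kg^(1/3)

5.158


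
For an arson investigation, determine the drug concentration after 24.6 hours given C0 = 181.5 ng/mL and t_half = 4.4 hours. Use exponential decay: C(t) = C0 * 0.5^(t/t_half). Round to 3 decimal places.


Drug concentration decay:
Number of half-lives = t / t_half = 24.6 / 4.4 = 5.590909
Decay factor = 0.5^5.590909 = 0.02074764
C(t) = 181.5 * 0.02074764 = 3.766 ng/mL

3.766


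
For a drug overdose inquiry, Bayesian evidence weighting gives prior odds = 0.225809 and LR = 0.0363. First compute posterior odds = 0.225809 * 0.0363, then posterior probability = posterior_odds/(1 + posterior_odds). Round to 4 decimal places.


Bayesian evidence evaluation:
Posterior odds = prior_odds * LR = 0.225809 * 0.0363 = 0.008196867
Posterior probability = posterior_odds / (1 + posterior_odds)
= 0.008196867 / (1 + 0.008196867)
= 0.008196867 / 1.008196867
= 0.0081

0.0081


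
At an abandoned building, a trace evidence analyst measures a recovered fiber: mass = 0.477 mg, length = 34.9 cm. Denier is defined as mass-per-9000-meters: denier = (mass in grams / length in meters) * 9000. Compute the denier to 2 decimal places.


Denier calculation:
Mass in grams = 0.477 mg / 1000 = 0.000477 g
Length in meters = 34.9 cm / 100 = 0.349 m
Linear density = mass / length = 0.000477 / 0.349 = 0.00136676 g/m
Denier = (g/m) * 9000 = 0.00136676 * 9000 = 12.30

12.30


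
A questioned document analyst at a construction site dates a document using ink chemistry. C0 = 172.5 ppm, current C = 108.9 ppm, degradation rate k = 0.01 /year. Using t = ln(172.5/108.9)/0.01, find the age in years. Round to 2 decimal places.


Document age estimation:
C0/C = 172.5 / 108.9 = 1.584022
ln(C0/C) = 0.459967
t = 0.459967 / 0.01 = 46.00 years

46.00


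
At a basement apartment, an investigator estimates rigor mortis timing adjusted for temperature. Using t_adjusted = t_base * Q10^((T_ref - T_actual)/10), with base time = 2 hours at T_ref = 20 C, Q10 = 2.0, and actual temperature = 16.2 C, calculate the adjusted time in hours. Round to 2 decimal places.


Rigor mortis time adjustment:
Exponent = (T_ref - T_actual) / 10 = (20 - 16.2) / 10 = 0.38
Q10 factor = 2.0^0.38 = 1.30134
t_adjusted = 2 * 1.30134 = 2.60 hours

2.60


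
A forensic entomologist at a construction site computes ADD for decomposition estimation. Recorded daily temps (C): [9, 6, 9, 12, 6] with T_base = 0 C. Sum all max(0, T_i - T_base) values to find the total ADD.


Computing ADD day by day:
Day 1: max(0, 9 - 0) = 9
Day 2: max(0, 6 - 0) = 6
Day 3: max(0, 9 - 0) = 9
Day 4: max(0, 12 - 0) = 12
Day 5: max(0, 6 - 0) = 6
Total ADD = 42

42


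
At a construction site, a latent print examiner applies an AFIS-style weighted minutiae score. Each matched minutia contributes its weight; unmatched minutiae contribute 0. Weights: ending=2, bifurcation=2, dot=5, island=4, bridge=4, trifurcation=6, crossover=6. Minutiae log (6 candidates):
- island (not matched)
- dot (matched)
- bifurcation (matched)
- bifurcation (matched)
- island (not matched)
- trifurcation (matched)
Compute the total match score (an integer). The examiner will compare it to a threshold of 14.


Weighted minutiae match score:
  island: not matched, +0
  dot: matched, +5 (running total 5)
  bifurcation: matched, +2 (running total 7)
  bifurcation: matched, +2 (running total 9)
  island: not matched, +0
  trifurcation: matched, +6 (running total 15)
Total score = 15
Threshold = 14; verdict = identification

15


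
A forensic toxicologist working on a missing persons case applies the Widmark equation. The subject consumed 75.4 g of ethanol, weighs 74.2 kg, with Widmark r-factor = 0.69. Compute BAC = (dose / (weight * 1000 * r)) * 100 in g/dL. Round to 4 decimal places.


Applying the Widmark formula:
BAC = (dose_g / (body_wt * 1000 * r)) * 100
Denominator = 74.2 * 1000 * 0.69 = 51198
BAC = (75.4 / 51198) * 100
BAC = 0.1473 g/dL

0.1473


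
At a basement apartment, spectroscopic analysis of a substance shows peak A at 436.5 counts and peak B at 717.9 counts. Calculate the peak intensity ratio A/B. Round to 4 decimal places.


Spectral peak ratio:
Peak A = 436.5 counts
Peak B = 717.9 counts
Ratio = 436.5 / 717.9 = 0.6080

0.6080


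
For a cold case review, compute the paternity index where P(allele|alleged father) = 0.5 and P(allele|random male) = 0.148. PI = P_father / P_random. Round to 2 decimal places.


Paternity Index calculation:
PI = P(allele|father) / P(allele|random)
PI = 0.5 / 0.148
PI = 3.38

3.38


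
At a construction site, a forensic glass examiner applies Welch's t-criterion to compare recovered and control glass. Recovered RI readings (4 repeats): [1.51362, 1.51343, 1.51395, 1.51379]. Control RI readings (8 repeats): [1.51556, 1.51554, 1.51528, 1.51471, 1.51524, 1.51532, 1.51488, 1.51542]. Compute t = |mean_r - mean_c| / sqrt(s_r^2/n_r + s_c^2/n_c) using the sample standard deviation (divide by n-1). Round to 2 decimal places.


Welch's t-criterion for glass RI comparison:
Recovered mean = sum / n_r = 6.05479 / 4 = 1.5136975
Control mean = sum / n_c = 12.12195 / 8 = 1.5152438
Recovered sample variance s_r^2 = 4.99583e-08
Control sample variance s_c^2 = 9.18839e-08
Welch SE (unpooled) = sqrt(s_r^2/n_r + s_c^2/n_c) = sqrt(1.24896e-08 + 1.14855e-08) = sqrt(2.39751e-08) = 0.000154839
|mean_r - mean_c| = 0.00154625
t = 0.00154625 / 0.000154839 = 9.99

9.99


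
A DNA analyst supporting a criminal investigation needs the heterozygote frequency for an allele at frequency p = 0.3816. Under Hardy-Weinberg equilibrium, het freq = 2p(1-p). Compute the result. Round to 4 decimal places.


Hardy-Weinberg heterozygote frequency:
q = 1 - p = 1 - 0.3816 = 0.6184
2pq = 2 * 0.3816 * 0.6184 = 0.4720

0.4720


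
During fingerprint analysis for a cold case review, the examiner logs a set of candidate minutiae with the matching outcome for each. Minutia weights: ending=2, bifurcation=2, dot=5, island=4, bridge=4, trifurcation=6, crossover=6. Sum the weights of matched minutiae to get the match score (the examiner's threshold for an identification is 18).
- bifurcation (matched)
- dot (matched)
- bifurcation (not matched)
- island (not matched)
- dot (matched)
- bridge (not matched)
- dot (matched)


Weighted minutiae match score:
  bifurcation: matched, +2 (running total 2)
  dot: matched, +5 (running total 7)
  bifurcation: not matched, +0
  island: not matched, +0
  dot: matched, +5 (running total 12)
  bridge: not matched, +0
  dot: matched, +5 (running total 17)
Total score = 17
Threshold = 18; verdict = inconclusive

17


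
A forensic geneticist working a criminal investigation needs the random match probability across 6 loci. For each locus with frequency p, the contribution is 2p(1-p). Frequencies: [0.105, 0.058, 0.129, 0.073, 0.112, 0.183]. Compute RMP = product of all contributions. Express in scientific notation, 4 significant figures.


Computing RMP for 6 loci:
Locus 1: 2 * 0.105 * 0.895 = 0.18795
Locus 2: 2 * 0.058 * 0.942 = 0.109272
Locus 3: 2 * 0.129 * 0.871 = 0.224718
Locus 4: 2 * 0.073 * 0.927 = 0.135342
Locus 5: 2 * 0.112 * 0.888 = 0.198912
Locus 6: 2 * 0.183 * 0.817 = 0.299022
RMP = 3.715e-05

3.715e-05


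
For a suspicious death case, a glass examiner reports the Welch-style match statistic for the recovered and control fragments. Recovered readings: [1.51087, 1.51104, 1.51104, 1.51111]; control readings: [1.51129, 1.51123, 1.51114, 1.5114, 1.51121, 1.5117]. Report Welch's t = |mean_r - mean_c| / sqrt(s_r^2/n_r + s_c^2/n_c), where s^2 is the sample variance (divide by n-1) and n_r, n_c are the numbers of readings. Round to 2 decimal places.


Welch's t-criterion for glass RI comparison:
Recovered mean = sum / n_r = 6.04406 / 4 = 1.511015
Control mean = sum / n_c = 9.06797 / 6 = 1.5113283
Recovered sample variance s_r^2 = 1.04333e-08
Control sample variance s_c^2 = 4.07767e-08
Welch SE (unpooled) = sqrt(s_r^2/n_r + s_c^2/n_c) = sqrt(2.60833e-09 + 6.79611e-09) = sqrt(9.40444e-09) = 9.69765e-05
|mean_r - mean_c| = 0.000313333
t = 0.000313333 / 9.69765e-05 = 3.23

3.23


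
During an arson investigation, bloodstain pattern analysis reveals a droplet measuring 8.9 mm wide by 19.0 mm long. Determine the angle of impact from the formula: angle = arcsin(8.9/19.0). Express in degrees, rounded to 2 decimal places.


Blood spatter impact angle calculation:
width / length = 8.9 / 19.0 = 0.468421
angle = arcsin(0.468421)
angle = 27.93 degrees

27.93


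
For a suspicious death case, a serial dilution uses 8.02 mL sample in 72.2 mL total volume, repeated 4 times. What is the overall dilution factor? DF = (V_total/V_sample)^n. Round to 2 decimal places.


Dilution factor calculation:
Single dilution = V_total / V_sample = 72.2 / 8.02 ≈ 9.002494
Number of dilutions = 4
Total DF = (72.2 / 8.02)^4 (full precision, rounded at the end) = 6568.27

6568.27


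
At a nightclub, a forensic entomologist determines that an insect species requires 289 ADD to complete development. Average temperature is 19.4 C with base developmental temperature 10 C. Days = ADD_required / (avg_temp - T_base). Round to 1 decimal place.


Insect development time:
Effective temperature = avg_temp - T_base = 19.4 - 10 = 9.4 C
Days = ADD / effective_temp = 289 / 9.4 = 30.7 days

30.7


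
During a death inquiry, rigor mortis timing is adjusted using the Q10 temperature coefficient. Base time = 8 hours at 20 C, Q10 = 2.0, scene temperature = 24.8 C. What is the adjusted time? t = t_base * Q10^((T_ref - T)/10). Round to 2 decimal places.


Rigor mortis time adjustment:
Exponent = (T_ref - T_actual) / 10 = (20 - 24.8) / 10 = -0.48
Q10 factor = 2.0^-0.48 = 0.71698
t_adjusted = 8 * 0.71698 = 5.74 hours

5.74


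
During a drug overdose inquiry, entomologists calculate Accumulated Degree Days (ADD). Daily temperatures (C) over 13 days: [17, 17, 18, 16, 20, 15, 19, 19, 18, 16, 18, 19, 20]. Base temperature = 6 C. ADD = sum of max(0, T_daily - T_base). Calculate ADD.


Computing ADD day by day:
Day 1: max(0, 17 - 6) = 11
Day 2: max(0, 17 - 6) = 11
Day 3: max(0, 18 - 6) = 12
Day 4: max(0, 16 - 6) = 10
Day 5: max(0, 20 - 6) = 14
Day 6: max(0, 15 - 6) = 9
Day 7: max(0, 19 - 6) = 13
Day 8: max(0, 19 - 6) = 13
Day 9: max(0, 18 - 6) = 12
Day 10: max(0, 16 - 6) = 10
Day 11: max(0, 18 - 6) = 12
Day 12: max(0, 19 - 6) = 13
Day 13: max(0, 20 - 6) = 14
Total ADD = 154

154
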